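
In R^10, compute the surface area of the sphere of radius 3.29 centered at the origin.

|∂B_10(3.29)| ≈ 1.15168e+06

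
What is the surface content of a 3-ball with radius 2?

|∂B_3(2)| = 4πr² = 4π·(2)² ≈ 50.2655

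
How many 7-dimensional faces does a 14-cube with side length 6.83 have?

An n-cube has C(n,k)·2^(n-k) k-faces. Here C(14,7)·2^7 = 3432·128 = 439296.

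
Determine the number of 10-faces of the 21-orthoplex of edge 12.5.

f_10(21-orthoplex) = 2^11 · (21 choose 11) = 722362368.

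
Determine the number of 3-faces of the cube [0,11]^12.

Number of 3-faces = C(12,3) · 2^(12-3) = 220 · 512 = 112640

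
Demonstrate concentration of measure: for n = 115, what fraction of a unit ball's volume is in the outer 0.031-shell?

1 - (1-0.031)^115 ≈ 0.973256 ≈ 97.33%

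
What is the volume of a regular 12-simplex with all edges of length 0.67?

V = (0.67^12 / 12!) · √((12+1) / 2^12) ≈ 9.62393e-13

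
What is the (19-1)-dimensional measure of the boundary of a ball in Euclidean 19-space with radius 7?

S_19(7) = 2·π^(19/2)·(7)^18 / Γ(19/2) = 238213646322899968·π^9/4922775 ≈ 1.44247e+15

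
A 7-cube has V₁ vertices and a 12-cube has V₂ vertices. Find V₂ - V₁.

V₁ = 2^7 = 128. V₂ = 2^12 = 4096. V₂ - V₁ = 3968.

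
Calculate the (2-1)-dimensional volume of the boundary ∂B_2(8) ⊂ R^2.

|∂B_2(8)| = 2πr = 2π·8 ≈ 50.2655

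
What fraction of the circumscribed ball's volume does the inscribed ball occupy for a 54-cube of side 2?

Volume scales as r^n, and r_in/r_out = 1/√54, giving (1/√54)^54 ≈ 1.68023e-47.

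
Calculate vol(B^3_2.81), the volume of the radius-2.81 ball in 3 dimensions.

V_3(2.81) = π^(3/2) · (2.81)^3 / Γ(3/2 + 1) ≈ 92.941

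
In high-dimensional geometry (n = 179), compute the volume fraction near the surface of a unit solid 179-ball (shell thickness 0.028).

1 - (1-0.028)^179 ≈ 0.993802 ≈ 99.38%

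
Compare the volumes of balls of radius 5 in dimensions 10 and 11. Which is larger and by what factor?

V_10(5) ≈ 2.49039e+07, V_11(5) ≈ 9.19973e+07. The 11-ball is larger by a factor of 3.694.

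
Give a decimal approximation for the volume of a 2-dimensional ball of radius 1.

V_2(1) = π^(2/2) · (1)^2 / Γ(2/2 + 1) = π ≈ 3.14159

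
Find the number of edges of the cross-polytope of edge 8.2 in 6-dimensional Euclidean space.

Number of 1-faces = 2^(1+1) · C(6,1+1) = 4 · 15 = 60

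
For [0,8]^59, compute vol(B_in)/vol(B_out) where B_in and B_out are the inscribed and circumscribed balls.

The radii are 8/2 and 8√59/2, so the volume ratio is (1/√59)^59 = 59^{-59/2} ≈ 5.75262e-53.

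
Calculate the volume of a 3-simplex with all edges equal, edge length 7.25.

Volume = (√2/12) · 7.25³ = 44.9105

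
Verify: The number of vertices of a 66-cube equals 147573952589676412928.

False. The 66-cube has 2^66 = 73786976294838206464 vertices.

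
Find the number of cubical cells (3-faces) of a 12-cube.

Number of 3-faces = C(12,3) · 2^(12-3) = 220 · 512 = 112640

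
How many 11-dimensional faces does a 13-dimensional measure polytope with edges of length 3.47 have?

f_11(13-cube) = (13 choose 11) · 2^2 = 312.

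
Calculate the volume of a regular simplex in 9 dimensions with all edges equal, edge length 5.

For a regular n-simplex with edge a, V = (a^n / n!)·√((n+1)/2^n). With a=5, n=9: V ≈ 0.752198.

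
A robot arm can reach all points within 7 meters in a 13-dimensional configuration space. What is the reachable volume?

V_13(7) = π^(13/2) · (7)^13 / Γ(13/2 + 1) = 1771684761728·π^6/19305 ≈ 8.82299e+10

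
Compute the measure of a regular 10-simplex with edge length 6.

For a regular n-simplex with edge a, V = (a^n / n!)·√((n+1)/2^n). With a=6, n=10: V ≈ 1.72701.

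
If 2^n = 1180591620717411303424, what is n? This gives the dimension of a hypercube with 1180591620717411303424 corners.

The n-cube has 2^n vertices, and 1180591620717411303424 = 2^70, so n = 70.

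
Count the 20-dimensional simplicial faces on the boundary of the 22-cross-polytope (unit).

f_20(22-orthoplex) = 2^21 · (22 choose 21) = 46137344.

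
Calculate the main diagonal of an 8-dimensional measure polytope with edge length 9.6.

d = √(9.6² + 9.6² + ... + 9.6²) [8 terms] = √(8·9.6²) = 9.6√8 ≈ 27.1529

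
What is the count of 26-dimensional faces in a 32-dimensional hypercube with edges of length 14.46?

Number of 26-faces = C(32,26) · 2^(32-26) = 906192 · 64 = 57996288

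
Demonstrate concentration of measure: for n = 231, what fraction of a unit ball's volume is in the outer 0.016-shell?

1 - (1-0.016)^231 ≈ 0.975908 ≈ 97.59%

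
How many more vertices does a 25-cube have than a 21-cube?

The 25-cube has 2^25 = 33554432 vertices. The 21-cube has 2^21 = 2097152 vertices. Difference: 33554432 - 2097152 = 31457280.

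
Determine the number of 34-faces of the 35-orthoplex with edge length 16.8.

f_34(35-orthoplex) = 2^35 · (35 choose 35) = 34359738368.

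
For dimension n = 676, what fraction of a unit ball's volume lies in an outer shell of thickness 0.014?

1 - (1-0.014)^676 ≈ 0.999927 ≈ 99.9927%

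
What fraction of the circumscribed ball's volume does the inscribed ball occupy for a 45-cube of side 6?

The radii are 6/2 and 6√45/2, so the volume ratio is (1/√45)^45 = 45^{-45/2} ≈ 6.34919e-38.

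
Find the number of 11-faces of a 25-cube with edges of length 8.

An n-cube has C(n,k)·2^(n-k) k-faces. Here C(25,11)·2^14 = 4457400·16384 = 73030041600.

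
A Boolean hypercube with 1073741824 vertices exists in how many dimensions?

2^n = 1073741824 ⇒ n = log_2(1073741824) = 30.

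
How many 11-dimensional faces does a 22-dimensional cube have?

Number of 11-faces = C(22,11) · 2^(22-11) = 705432 · 2048 = 1444724736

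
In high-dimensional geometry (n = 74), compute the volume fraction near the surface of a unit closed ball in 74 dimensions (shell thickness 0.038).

1 - (1-0.038)^74 ≈ 0.943121 ≈ 94.31%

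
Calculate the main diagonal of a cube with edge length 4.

Diagonal = √3 · 4 ≈ 6.9282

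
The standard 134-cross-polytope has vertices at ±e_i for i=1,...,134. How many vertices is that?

The 134-dimensional cross-polytope has 2n = 2·134 = 268 vertices.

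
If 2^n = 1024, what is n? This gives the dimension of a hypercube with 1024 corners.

The n-cube has 2^n vertices, and 1024 = 2^10, so n = 10.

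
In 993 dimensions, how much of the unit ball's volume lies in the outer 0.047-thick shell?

1 - (1-0.047)^993 ≈ 1 - 1.735e-21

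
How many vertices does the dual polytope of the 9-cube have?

The 9-dimensional cross-polytope has 2n = 2·9 = 18 vertices.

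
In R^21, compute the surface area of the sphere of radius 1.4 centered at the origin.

S_21(1.4) = 2·π^(21/2)·(1.4)^20 / Γ(21/2) ≈ 245.091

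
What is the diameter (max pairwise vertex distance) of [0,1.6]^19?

The space diagonal of an n-cube of side s is s√n. Here 1.6·√19 ≈ 6.97424.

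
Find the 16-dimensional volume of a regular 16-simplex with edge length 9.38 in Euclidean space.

Volume = 9.38^16 · √(17/2^16) / 16! ≈ 2.76446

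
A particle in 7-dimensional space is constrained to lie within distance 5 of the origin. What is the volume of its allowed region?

The n-ball volume is π^(n/2)·r^n/Γ(n/2+1). With n=7, r=5: V = 250000·π^3/21 ≈ 369122.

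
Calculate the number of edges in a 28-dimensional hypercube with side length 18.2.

Each of the 2^28 = 268435456 vertices has degree 28; total edges = 28·2^28/2 = 3758096384.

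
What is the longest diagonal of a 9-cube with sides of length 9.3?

Diagonal = √9 · 9.3 = 27.9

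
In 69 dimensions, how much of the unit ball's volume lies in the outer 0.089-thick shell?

Shell fraction = 1 - (1-0.089)^69 ≈ 0.99839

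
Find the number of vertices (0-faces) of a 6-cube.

f_0(6-cube) = (6 choose 0) · 2^6 = 64.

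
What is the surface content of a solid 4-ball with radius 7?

S_4(7) = 2·π^(4/2)·(7)^3 / Γ(4/2) = 686·π^2 ≈ 6770.55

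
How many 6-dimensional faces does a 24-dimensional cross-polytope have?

Each 6-face is the convex hull of 7 vertices, one chosen as ±e_i from each of 7 distinct axes: 2^7·C(24,7) = 44301312.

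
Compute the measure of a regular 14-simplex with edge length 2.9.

Volume = 2.9^14 · √(15/2^14) / 14! ≈ 1.03276e-06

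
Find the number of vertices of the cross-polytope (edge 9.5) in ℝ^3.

Number of 0-faces = 2^(0+1) · C(3,0+1) = 2 · 3 = 6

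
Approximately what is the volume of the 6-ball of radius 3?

Volume = π^{6/2}·(3)^6/Γ(4) = 243·π^3/2 ≈ 3767.26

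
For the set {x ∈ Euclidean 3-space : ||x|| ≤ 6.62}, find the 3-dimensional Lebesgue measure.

Volume = π^{3/2}·(6.62)^3/Γ(5/2) ≈ 1215.24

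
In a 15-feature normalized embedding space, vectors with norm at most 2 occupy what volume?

V = 8388608·π^7/2027025 ≈ 12499.1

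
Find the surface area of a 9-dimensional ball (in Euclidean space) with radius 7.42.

S_9(7.42) = 2·π^(9/2)·(7.42)^8 / Γ(9/2) ≈ 2.72767e+08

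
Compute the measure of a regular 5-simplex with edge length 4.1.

V = (4.1^5 / 5!) · √((5+1) / 2^5) ≈ 4.1806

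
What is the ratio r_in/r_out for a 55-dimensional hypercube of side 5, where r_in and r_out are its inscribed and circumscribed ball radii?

r_in / r_out = (5/2) / (5√55/2) = 1/√55 ≈ 0.13484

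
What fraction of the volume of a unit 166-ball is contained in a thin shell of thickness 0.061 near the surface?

Shell fraction = 1 - (1-0.061)^166 ≈ 0.999971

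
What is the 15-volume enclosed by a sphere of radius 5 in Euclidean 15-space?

V_15(5) = π^(15/2) · (5)^15 / Γ(15/2 + 1) = 312500000000·π^7/81081 ≈ 1.16407e+10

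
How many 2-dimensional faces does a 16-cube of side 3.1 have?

Number of 2-faces = C(16,2) · 2^(16-2) = 120 · 16384 = 1966080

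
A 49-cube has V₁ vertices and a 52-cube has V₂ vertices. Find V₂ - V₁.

V₁ = 2^49 = 562949953421312. V₂ = 2^52 = 4503599627370496. V₂ - V₁ = 3940649673949184.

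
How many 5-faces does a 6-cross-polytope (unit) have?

Number of 5-faces = 2^(5+1) · C(6,5+1) = 64 · 1 = 64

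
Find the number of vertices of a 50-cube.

Number of vertices = 2^50 = 1125899906842624.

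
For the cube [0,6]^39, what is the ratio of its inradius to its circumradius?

Ratio = (s/2)/(s√39/2) = 39^(-1/2) ≈ 0.160128.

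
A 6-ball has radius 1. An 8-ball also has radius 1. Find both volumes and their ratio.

V_6(1) ≈ 5.16771. V_8(1) ≈ 4.05871. Ratio V_6/V_8 ≈ 1.273.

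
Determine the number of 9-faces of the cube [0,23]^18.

f_9(18-cube) = (18 choose 9) · 2^9 = 24893440.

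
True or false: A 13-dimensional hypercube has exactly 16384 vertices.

False. The 13-cube has 2^13 = 8192 vertices.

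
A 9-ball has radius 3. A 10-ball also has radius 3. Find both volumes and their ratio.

V_9(3) ≈ 64924.6. V_10(3) ≈ 150585. Ratio V_9/V_10 ≈ 0.4311.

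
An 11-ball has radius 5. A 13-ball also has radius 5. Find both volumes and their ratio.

V_11(5) ≈ 9.19973e+07. V_13(5) ≈ 1.11161e+09. Ratio V_11/V_13 ≈ 0.08276.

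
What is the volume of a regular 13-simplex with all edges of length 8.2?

V = (8.2^13 / 13!) · √((13+1) / 2^13) ≈ 5.03117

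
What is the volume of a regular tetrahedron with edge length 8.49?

Volume = (√2/12) · 8.49³ = 72.1202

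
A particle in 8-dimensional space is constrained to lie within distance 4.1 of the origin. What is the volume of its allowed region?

V_8(4.1) = π^(8/2) · (4.1)^8 / Γ(8/2 + 1) ≈ 324085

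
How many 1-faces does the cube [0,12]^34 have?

The 34-cube has n·2^(n-1) = 34·2^33 = 34·8589934592 = 292057776128 edges.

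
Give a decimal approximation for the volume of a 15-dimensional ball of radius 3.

V = 45349632·π^7/25025 ≈ 5.47329e+06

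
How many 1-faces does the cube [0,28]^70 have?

Number of 1-faces = C(70,1)·2^(70-1) = 70·590295810358705651712 = 41320706725109395619840.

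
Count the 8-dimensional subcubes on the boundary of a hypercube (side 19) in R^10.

Number of 8-faces = C(10,8) · 2^(10-8) = 45 · 4 = 180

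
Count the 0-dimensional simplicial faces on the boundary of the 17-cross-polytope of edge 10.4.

Each 0-face is the convex hull of 1 vertex, one chosen as ±e_i from each of 1 distinct axis: 2^1·C(17,1) = 34.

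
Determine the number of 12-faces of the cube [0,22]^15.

f_12(15-cube) = (15 choose 12) · 2^3 = 3640.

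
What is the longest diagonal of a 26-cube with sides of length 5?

||(5,5,...,5)|| = √(26)·5 ≈ 25.4951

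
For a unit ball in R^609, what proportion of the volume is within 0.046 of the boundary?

Shell fraction = 1 - (1-0.046)^609 ≈ 1 - 3.507e-13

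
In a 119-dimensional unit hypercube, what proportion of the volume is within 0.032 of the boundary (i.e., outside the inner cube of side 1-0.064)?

Shell fraction = 1 - (1-0.064)^119 ≈ 0.999618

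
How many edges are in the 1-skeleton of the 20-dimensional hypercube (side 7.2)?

An n-cube has n·2^(n-1) edges. With n = 20: 20·524288 = 10485760.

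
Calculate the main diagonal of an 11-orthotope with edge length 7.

||(7,7,...,7)|| = √(11)·7 ≈ 23.2164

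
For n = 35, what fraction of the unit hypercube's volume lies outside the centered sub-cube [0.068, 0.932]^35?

Shell fraction = 1 - (1-0.136)^35 ≈ 0.994002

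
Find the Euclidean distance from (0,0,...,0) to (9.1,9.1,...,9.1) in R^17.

The space diagonal of an n-cube of side s is s√n. Here 9.1·√17 ≈ 37.5203.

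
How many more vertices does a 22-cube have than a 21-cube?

The 22-cube has 2^22 = 4194304 vertices. The 21-cube has 2^21 = 2097152 vertices. Difference: 4194304 - 2097152 = 2097152.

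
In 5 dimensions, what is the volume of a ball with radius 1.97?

V_5(1.97) = π^(5/2) · (1.97)^5 / Γ(5/2 + 1) ≈ 156.182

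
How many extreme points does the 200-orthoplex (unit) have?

An n-cross-polytope has 2n vertices; here n = 200, giving 400.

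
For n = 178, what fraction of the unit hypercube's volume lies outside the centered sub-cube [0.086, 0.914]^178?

Shell fraction = 1 - (1-0.172)^178 ≈ 1 - 2.567e-15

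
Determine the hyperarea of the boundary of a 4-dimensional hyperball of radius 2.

S = n·V_n(r)/r = 4·V_4(2)/2 (volume-to-surface relation), giving 16·π^2 ≈ 157.914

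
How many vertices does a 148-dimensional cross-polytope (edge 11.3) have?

Number of vertices = 2n = 296.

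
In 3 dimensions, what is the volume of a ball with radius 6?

V_3(6) = π^(3/2) · (6)^3 / Γ(3/2 + 1) = 288·π ≈ 904.779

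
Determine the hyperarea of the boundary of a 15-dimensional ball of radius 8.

S = n·V_n(r)/r = 15·V_15(8)/8 (volume-to-surface relation), giving 1125899906842624·π^7/135135 ≈ 2.51641e+13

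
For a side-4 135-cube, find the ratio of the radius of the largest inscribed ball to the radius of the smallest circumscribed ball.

r_in / r_out = (4/2) / (4√135/2) = 1/√135 ≈ 0.0860663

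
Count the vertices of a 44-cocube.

The vertices are ±e_1, ..., ±e_44, so there are 2·44 = 88.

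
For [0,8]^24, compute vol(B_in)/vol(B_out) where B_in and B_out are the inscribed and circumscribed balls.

V_in/V_out = n^(-n/2) = 24^(-24/2) ≈ 2.7382e-17.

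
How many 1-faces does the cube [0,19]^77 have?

An n-cube has n·2^(n-1) edges. With n = 77: 77·75557863725914323419136 = 5817955506895402903273472.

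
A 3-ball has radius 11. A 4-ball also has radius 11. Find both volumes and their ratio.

V_3(11) ≈ 5575.28. V_4(11) ≈ 72250.4. Ratio V_3/V_4 ≈ 0.07717.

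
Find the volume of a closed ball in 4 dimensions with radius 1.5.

The n-ball volume is π^(n/2)·r^n/Γ(n/2+1). With n=4, r=1.5: V = 81·π^2/32 ≈ 24.9824.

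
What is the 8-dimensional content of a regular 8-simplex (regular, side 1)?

Volume = 1^8 · √(9/2^8) / 8! ≈ 4.6503e-06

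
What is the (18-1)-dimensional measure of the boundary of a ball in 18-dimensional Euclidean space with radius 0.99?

S_18(0.99) = 2·π^(18/2)·(0.99)^17 / Γ(18/2) ≈ 1.2464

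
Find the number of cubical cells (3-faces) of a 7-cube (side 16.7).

An n-cube has C(n,k)·2^(n-k) k-faces. Here C(7,3)·2^4 = 35·16 = 560.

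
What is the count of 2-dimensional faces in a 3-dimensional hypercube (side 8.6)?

An n-cube has C(n,k)·2^(n-k) k-faces. Here C(3,2)·2^1 = 3·2 = 6.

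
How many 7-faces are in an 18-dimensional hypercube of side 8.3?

f_7(18-cube) = (18 choose 7) · 2^11 = 65175552.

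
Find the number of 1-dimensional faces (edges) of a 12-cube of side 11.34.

Number of 1-faces = C(12,1)·2^(12-1) = 12·2048 = 24576.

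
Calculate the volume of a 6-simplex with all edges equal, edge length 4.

V = (4^6 / 6!) · √((6+1) / 2^6) ≈ 1.88142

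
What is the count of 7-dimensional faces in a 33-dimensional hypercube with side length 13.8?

f_7(33-cube) = (33 choose 7) · 2^26 = 286692288233472.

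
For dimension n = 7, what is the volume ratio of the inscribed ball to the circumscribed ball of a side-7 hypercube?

The radii are 7/2 and 7√7/2, so the volume ratio is (1/√7)^7 = 7^{-7/2} ≈ 0.00110194.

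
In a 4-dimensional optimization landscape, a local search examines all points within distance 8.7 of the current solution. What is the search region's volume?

The n-ball volume is π^(n/2)·r^n/Γ(n/2+1). With n=4, r=8.7: V ≈ 28271.4.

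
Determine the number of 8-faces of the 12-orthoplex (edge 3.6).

An n-cross-polytope has 2^(k+1)·C(n,k+1) k-faces. Here 2^9·C(12,9) = 512·220 = 112640.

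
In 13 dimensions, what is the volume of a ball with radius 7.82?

Volume = π^{13/2}·(7.82)^13/Γ(15/2) ≈ 3.72417e+11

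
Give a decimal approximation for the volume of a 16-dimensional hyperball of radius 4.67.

The n-ball volume is π^(n/2)·r^n/Γ(n/2+1). With n=16, r=4.67: V ≈ 1.20434e+10.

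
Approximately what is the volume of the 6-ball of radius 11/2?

V_6(11/2) = π^(6/2) · (11/2)^6 / Γ(6/2 + 1) = 1771561·π^3/384 ≈ 143046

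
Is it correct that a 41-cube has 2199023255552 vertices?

True. The 41-cube has 2^41 = 2199023255552 vertices.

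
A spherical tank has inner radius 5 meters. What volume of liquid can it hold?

The n-ball volume is π^(n/2)·r^n/Γ(n/2+1). With n=3, r=5: V = 500·π/3 ≈ 523.599.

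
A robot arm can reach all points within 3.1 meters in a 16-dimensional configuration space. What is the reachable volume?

Volume = π^{16/2}·(3.1)^16/Γ(9) ≈ 1.71185e+07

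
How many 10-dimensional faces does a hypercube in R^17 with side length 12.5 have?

f_10(17-cube) = (17 choose 10) · 2^7 = 2489344.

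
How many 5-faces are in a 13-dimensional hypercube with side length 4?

Choose 5 of 13 axes to span the face (C(13,5) = 1287 ways), then fix each of the remaining 8 coordinates at one of its two extreme values (2^8 = 256 ways): 1287·256 = 329472.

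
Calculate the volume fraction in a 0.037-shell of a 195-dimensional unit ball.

1 - (1-0.037)^195 ≈ 0.999359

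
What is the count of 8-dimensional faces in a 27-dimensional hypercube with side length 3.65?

f_8(27-cube) = (27 choose 8) · 2^19 = 1163958681600.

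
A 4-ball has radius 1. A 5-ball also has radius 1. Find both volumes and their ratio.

V_4(1) ≈ 4.9348. V_5(1) ≈ 5.26379. Ratio V_4/V_5 ≈ 0.9375.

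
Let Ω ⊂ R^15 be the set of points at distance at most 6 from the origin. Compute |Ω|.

V_15(6) = π^(15/2) · (6)^15 / Γ(15/2 + 1) = 1486016741376·π^7/25025 ≈ 1.79349e+11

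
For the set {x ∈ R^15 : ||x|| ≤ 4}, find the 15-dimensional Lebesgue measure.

The n-ball volume is π^(n/2)·r^n/Γ(n/2+1). With n=15, r=4: V = 274877906944·π^7/2027025 ≈ 4.09572e+08.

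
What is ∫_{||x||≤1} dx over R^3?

V = 4·π/3 ≈ 4.18879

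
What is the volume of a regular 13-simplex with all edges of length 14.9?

Volume = 14.9^13 · √(14/2^13) / 13! ≈ 11844.3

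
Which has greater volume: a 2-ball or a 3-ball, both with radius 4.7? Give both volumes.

V_2(4.7) ≈ 69.3978. V_3(4.7) ≈ 434.893. The 3-ball is larger.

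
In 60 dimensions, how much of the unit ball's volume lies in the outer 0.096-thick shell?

V(inner)/V(outer) = ((1-0.096)/1)^60 ≈ 0.002345, so the shell fraction is 0.997655.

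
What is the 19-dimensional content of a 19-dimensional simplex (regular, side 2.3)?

For a regular n-simplex with edge a, V = (a^n / n!)·√((n+1)/2^n). With a=2.3, n=19: V ≈ 3.78847e-13.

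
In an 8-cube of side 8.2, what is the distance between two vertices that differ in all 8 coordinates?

||(8.2,8.2,...,8.2)|| = √(8)·8.2 ≈ 23.1931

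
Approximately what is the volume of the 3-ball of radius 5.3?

Volume = π^{3/2}·(5.3)^3/Γ(5/2) ≈ 623.615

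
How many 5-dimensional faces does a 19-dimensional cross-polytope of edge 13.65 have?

f_5(19-orthoplex) = 2^6 · (19 choose 6) = 1736448.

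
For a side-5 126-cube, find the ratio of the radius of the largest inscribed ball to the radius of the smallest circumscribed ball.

r_in = 5/2 (half the side); r_out = 5√126/2 (half the diagonal). Ratio = 1/√126 ≈ 0.0890871.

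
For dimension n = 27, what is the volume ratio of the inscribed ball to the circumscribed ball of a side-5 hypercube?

V_in/V_out = n^(-n/2) = 27^(-27/2) ≈ 4.74886e-20.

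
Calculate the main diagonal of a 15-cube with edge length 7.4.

d = √(7.4² + 7.4² + ... + 7.4²) [15 terms] = √(15·7.4²) = 7.4√15 ≈ 28.6601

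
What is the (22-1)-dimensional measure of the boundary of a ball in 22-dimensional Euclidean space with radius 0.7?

|∂B_22(0.7)| ≈ 9.05679e-05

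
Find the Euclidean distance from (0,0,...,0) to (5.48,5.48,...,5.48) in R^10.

d = √(5.48² + 5.48² + ... + 5.48²) [10 terms] = √(10·5.48²) = 5.48√10 ≈ 17.3293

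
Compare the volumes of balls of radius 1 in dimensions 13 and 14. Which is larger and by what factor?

V_13(1) ≈ 0.910629, V_14(1) ≈ 0.599265. The 13-ball is larger by a factor of 1.52.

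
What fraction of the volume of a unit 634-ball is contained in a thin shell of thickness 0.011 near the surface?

V(inner)/V(outer) = ((1-0.011)/1)^634 ≈ 0.0009004, so the shell fraction is 0.9991.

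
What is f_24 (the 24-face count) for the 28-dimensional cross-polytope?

Number of 24-faces = 2^(24+1) · C(28,24+1) = 33554432 · 3276 = 109924319232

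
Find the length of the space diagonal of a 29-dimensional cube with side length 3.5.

||(3.5,3.5,...,3.5)|| = √(29)·3.5 ≈ 18.8481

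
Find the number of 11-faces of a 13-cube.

Number of 11-faces = C(13,11) · 2^(13-11) = 78 · 4 = 312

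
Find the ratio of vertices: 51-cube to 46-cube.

The 51-cube has 2^51 = 2251799813685248 vertices. The 46-cube has 2^46 = 70368744177664 vertices. Ratio: 2251799813685248/70368744177664 = 32.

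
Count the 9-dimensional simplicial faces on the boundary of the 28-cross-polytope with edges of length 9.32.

f_9(28-orthoplex) = 2^10 · (28 choose 10) = 13438064640.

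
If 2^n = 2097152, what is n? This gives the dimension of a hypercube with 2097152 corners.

2^n = 2097152 ⇒ n = log_2(2097152) = 21.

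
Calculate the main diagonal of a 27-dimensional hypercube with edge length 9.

||(9,9,...,9)|| = √(27)·9 ≈ 46.7654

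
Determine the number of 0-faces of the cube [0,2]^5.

Number of 0-faces = C(5,0) · 2^(5-0) = 1 · 32 = 32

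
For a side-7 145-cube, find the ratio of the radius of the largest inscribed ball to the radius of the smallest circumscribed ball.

For an n-cube of any side s, the inradius is s/2 and the circumradius is s√n/2, so the ratio is 1/√145 ≈ 0.0830455.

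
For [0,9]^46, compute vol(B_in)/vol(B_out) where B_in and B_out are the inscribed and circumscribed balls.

V_in / V_out = (r_in/r_out)^46 = (1/√46)^46 = 46^(-46/2) ≈ 5.70913e-39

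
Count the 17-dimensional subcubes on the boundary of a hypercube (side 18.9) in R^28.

f_17(28-cube) = (28 choose 17) · 2^11 = 43979120640.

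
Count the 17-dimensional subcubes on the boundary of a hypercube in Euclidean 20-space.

Choose 17 of 20 axes to span the face (C(20,17) = 1140 ways), then fix each of the remaining 3 coordinates at one of its two extreme values (2^3 = 8 ways): 1140·8 = 9120.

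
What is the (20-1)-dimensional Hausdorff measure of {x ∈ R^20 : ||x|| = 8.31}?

|∂B_20(8.31)| ≈ 1.53174e+17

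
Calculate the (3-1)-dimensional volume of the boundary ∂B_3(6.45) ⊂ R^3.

S_3(6.45) = 2·π^(3/2)·(6.45)^2 / Γ(3/2) = 4πr² = 4π·(6.45)² ≈ 522.792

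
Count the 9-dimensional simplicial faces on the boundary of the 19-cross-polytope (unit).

f_9(19-orthoplex) = 2^10 · (19 choose 10) = 94595072.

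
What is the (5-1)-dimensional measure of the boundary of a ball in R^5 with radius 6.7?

The surface area of an n-ball is 2π^(n/2) r^(n-1) / Γ(n/2). For n=5, r=6.7: 53035.6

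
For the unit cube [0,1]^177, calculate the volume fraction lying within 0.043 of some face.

Shell fraction = 1 - (1-0.086)^177 ≈ 0.9999998777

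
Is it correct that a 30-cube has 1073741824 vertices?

True. The 30-cube has 2^30 = 1073741824 vertices.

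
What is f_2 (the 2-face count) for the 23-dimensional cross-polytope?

Each 2-face is the convex hull of 3 vertices, one chosen as ±e_i from each of 3 distinct axes: 2^3·C(23,3) = 14168.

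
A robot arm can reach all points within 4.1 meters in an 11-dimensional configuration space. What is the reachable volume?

The n-ball volume is π^(n/2)·r^n/Γ(n/2+1). With n=11, r=4.1: V ≈ 1.03688e+07.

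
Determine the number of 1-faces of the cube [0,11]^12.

Number of 1-faces = C(12,1) · 2^(12-1) = 12 · 2048 = 24576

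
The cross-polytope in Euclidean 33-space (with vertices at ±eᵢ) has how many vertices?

An n-cross-polytope has 2n vertices; here n = 33, giving 66.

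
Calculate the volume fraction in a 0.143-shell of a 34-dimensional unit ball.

V(inner)/V(outer) = ((1-0.143)/1)^34 ≈ 0.005264, so the shell fraction is 0.994736.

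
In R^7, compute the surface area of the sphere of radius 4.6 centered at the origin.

S = n·V_n(r)/r = 7·V_7(4.6)/4.6 (volume-to-surface relation), giving 313347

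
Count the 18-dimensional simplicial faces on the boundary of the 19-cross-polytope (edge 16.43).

Number of 18-faces = 2^(18+1) · C(19,18+1) = 524288 · 1 = 524288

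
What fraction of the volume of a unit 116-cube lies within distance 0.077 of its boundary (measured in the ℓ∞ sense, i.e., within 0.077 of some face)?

The inner cube has side 1-2·0.077 = 0.846 and volume (0.846)^116 ≈ 3.758e-09, so the shell holds 0.9999999962 of the volume.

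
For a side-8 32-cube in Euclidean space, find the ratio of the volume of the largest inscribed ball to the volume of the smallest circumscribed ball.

Volume scales as r^n, and r_in/r_out = 1/√32, giving (1/√32)^32 ≈ 8.27181e-25.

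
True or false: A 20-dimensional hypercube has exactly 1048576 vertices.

True. The 20-cube has 2^20 = 1048576 vertices.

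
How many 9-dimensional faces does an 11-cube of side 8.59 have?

Choose 9 of 11 axes to span the face (C(11,9) = 55 ways), then fix each of the remaining 2 coordinates at one of its two extreme values (2^2 = 4 ways): 55·4 = 220.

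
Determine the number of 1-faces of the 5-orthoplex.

An n-cross-polytope has 2^(k+1)·C(n,k+1) k-faces. Here 2^2·C(5,2) = 4·10 = 40.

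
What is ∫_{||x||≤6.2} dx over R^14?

The n-ball volume is π^(n/2)·r^n/Γ(n/2+1). With n=14, r=6.2: V ≈ 7.43194e+10.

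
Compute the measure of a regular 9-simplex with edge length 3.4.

V = (3.4^9 / 9!) · √((9+1) / 2^9) ≈ 0.0233836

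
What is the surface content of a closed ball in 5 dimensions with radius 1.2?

S_5(1.2) = 2·π^(5/2)·(1.2)^4 / Γ(5/2) ≈ 54.575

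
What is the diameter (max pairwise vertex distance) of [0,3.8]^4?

Diagonal = √4 · 3.8 = 7.6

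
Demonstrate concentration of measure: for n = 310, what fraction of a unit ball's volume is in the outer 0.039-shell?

1 - (1-0.039)^310 ≈ 0.9999955919 ≈ 99.999559%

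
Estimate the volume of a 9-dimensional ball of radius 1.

Volume = π^{9/2}·(1)^9/Γ(11/2) = 32·π^4/945 ≈ 3.29851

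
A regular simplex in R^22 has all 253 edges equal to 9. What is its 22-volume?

Volume = 9^22 · √(23/2^22) / 22! ≈ 0.00205165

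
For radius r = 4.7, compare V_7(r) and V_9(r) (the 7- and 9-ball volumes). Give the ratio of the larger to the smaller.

V_7(4.7) ≈ 239368, V_9(4.7) ≈ 3.69146e+06. The 9-ball is larger by a factor of 15.42.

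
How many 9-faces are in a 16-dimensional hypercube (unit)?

f_9(16-cube) = (16 choose 9) · 2^7 = 1464320.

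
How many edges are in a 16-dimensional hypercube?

Choose 1 of 16 axes to span the face (C(16,1) = 16 ways), then fix each of the remaining 15 coordinates at one of its two extreme values (2^15 = 32768 ways): 16·32768 = 524288.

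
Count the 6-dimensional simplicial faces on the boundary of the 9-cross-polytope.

Each 6-face is the convex hull of 7 vertices, one chosen as ±e_i from each of 7 distinct axes: 2^7·C(9,7) = 4608.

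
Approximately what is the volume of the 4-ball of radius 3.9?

The n-ball volume is π^(n/2)·r^n/Γ(n/2+1). With n=4, r=3.9: V ≈ 1141.64.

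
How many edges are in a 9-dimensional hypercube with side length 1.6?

Choose 1 of 9 axes to span the face (C(9,1) = 9 ways), then fix each of the remaining 8 coordinates at one of its two extreme values (2^8 = 256 ways): 9·256 = 2304.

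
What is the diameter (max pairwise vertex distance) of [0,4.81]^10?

Diagonal = √10 · 4.81 ≈ 15.2106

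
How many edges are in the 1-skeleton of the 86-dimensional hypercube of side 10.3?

Number of 1-faces = C(86,1)·2^(86-1) = 86·38685626227668133590597632 = 3326963855579459488791396352.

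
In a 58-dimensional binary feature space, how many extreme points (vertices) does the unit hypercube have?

Each vertex is a binary string of length 58, so there are 2^58 = 288230376151711744.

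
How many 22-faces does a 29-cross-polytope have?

Each 22-face is the convex hull of 23 vertices, one chosen as ±e_i from each of 23 distinct axes: 2^23·C(29,23) = 3984756572160.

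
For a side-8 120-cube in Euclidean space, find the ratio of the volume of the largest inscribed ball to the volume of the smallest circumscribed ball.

V_in/V_out = n^(-n/2) = 120^(-120/2) ≈ 1.7747e-125.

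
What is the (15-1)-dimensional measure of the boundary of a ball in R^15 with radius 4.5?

S = n·V_n(r)/r = 15·V_15(4.5)/4.5 (volume-to-surface relation), giving 847288609443·π^7/320320 ≈ 7.98907e+09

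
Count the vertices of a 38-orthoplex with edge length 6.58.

An n-cross-polytope has 2n vertices; here n = 38, giving 76.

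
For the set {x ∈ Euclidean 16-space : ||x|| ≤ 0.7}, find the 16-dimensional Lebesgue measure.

The n-ball volume is π^(n/2)·r^n/Γ(n/2+1). With n=16, r=0.7: V ≈ 0.000782073.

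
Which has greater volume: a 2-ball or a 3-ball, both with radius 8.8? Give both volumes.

V_2(8.8) ≈ 243.285. V_3(8.8) ≈ 2854.54. The 3-ball is larger.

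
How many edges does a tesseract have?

Each of the 2^4 = 16 vertices has degree 4; total edges = 4·2^4/2 = 32.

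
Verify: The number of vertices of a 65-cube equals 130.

False. The 65-cube has 2^65 = 36893488147419103232 vertices.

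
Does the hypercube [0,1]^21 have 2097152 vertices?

True. The 21-cube has 2^21 = 2097152 vertices.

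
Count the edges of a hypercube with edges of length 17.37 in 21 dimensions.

Each of the 2^21 = 2097152 vertices has degree 21; total edges = 21·2^21/2 = 22020096.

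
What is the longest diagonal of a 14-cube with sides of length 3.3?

||(3.3,3.3,...,3.3)|| = √(14)·3.3 ≈ 12.3475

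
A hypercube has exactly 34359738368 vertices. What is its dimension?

The n-cube has 2^n vertices, and 34359738368 = 2^35, so n = 35.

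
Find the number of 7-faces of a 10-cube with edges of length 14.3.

f_7(10-cube) = (10 choose 7) · 2^3 = 960.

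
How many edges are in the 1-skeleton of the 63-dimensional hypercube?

The 63-cube has n·2^(n-1) = 63·2^62 = 63·4611686018427387904 = 290536219160925437952 edges.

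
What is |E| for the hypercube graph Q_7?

Each of the 2^7 = 128 vertices has degree 7; total edges = 7·2^7/2 = 448.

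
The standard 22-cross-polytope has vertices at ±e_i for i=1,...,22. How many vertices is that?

The vertices are ±e_1, ..., ±e_22, so there are 2·22 = 44.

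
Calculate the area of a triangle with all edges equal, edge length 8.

Area = (√3/4) · 8² = 27.7128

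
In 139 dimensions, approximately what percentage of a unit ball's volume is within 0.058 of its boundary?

1 - (1-0.058)^139 ≈ 0.999753 ≈ 99.9753%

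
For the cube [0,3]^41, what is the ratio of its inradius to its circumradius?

r_in = 3/2 (half the side); r_out = 3√41/2 (half the diagonal). Ratio = 1/√41 ≈ 0.156174.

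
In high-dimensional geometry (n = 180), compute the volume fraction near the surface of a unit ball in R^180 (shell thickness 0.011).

1 - (1-0.011)^180 ≈ 0.863437 ≈ 86.34%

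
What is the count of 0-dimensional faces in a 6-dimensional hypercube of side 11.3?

An n-cube has C(n,k)·2^(n-k) k-faces. Here C(6,0)·2^6 = 1·64 = 64.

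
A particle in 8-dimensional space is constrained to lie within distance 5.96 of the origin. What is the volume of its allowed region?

The n-ball volume is π^(n/2)·r^n/Γ(n/2+1). With n=8, r=5.96: V ≈ 6.46187e+06.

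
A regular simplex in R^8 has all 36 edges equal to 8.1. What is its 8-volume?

Volume = 8.1^8 · √(9/2^8) / 8! ≈ 86.171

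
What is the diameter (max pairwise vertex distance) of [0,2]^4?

||(2,2,...,2)|| = √(4)·2 = 4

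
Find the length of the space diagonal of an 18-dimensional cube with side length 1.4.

d = √(1.4² + 1.4² + ... + 1.4²) [18 terms] = √(18·1.4²) = 1.4√18 ≈ 5.9397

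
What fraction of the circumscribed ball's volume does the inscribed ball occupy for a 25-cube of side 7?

The radii are 7/2 and 7√25/2, so the volume ratio is (1/√25)^25 = 25^{-25/2} ≈ 3.35544e-18.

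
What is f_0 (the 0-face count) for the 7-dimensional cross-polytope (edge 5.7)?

An n-cross-polytope has 2^(k+1)·C(n,k+1) k-faces. Here 2^1·C(7,1) = 2·7 = 14.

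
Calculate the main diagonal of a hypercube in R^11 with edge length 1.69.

d = √(1.69² + 1.69² + ... + 1.69²) [11 terms] = √(11·1.69²) = 1.69√11 ≈ 5.6051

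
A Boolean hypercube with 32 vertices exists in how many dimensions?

n = log_2(32) = 5.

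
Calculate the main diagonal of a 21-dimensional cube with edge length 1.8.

||(1.8,1.8,...,1.8)|| = √(21)·1.8 ≈ 8.24864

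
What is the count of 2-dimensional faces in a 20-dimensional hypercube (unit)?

Choose 2 of 20 axes to span the face (C(20,2) = 190 ways), then fix each of the remaining 18 coordinates at one of its two extreme values (2^18 = 262144 ways): 190·262144 = 49807360.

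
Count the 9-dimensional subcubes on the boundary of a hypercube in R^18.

An n-cube has C(n,k)·2^(n-k) k-faces. Here C(18,9)·2^9 = 48620·512 = 24893440.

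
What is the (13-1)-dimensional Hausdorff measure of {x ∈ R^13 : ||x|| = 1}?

S_13(1) = 2·π^(13/2)·(1)^12 / Γ(13/2) = 128·π^6/10395 ≈ 11.8382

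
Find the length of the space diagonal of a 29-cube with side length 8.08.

||(8.08,8.08,...,8.08)|| = √(29)·8.08 ≈ 43.5121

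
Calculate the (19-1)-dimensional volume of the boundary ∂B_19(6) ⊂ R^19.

|∂B_19(6)| = 1283918464548864·π^9/425425 ≈ 8.99629e+13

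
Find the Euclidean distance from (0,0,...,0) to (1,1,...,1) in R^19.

d = √(1² + 1² + ... + 1²) [19 terms] = √(19·1²) = 1√19 ≈ 4.3589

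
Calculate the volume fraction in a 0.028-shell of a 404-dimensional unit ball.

V(inner)/V(outer) = ((1-0.028)/1)^404 ≈ 1.04e-05, so the shell fraction is 0.99999.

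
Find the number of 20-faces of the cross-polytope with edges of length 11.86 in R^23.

An n-cross-polytope has 2^(k+1)·C(n,k+1) k-faces. Here 2^21·C(23,21) = 2097152·253 = 530579456.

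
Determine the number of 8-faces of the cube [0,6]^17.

Number of 8-faces = C(17,8) · 2^(17-8) = 24310 · 512 = 12446720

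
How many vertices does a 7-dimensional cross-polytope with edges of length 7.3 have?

f_0(7-orthoplex) = 2^1 · (7 choose 1) = 14.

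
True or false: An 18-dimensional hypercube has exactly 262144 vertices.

True. The 18-cube has 2^18 = 262144 vertices.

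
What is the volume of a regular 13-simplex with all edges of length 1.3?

For a regular n-simplex with edge a, V = (a^n / n!)·√((n+1)/2^n). With a=1.3, n=13: V ≈ 2.01072e-10.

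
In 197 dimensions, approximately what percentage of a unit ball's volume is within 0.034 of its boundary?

1 - (1-0.034)^197 ≈ 0.998902 ≈ 99.89%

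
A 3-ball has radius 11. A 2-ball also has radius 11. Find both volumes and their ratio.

V_3(11) ≈ 5575.28. V_2(11) ≈ 380.133. Ratio V_3/V_2 ≈ 14.67.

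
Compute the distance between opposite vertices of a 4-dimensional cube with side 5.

The space diagonal of an n-cube of side s is s√n. Here 5·√4 = 10.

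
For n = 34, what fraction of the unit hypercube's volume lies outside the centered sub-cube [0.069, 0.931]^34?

1 - (1 - 2·0.069)^34 = 1 - 0.862^34 ≈ 0.993584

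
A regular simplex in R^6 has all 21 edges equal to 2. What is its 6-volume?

Volume = 2^6 · √(7/2^6) / 6! ≈ 0.0293972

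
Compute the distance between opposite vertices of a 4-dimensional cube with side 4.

d = √(4² + 4² + ... + 4²) [4 terms] = √(4·4²) = 4√4 = 8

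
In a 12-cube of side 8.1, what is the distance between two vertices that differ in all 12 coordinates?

Diagonal = √12 · 8.1 ≈ 28.0592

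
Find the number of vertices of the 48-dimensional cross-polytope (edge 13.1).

The 48-dimensional cross-polytope has 2n = 2·48 = 96 vertices.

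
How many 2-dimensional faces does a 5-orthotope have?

An n-cube has C(n,k)·2^(n-k) k-faces. Here C(5,2)·2^3 = 10·8 = 80.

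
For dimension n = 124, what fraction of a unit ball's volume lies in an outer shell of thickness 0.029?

1 - (1-0.029)^124 ≈ 0.973987 ≈ 97.40%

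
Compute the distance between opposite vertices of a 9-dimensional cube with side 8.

The space diagonal of an n-cube of side s is s√n. Here 8·√9 = 24.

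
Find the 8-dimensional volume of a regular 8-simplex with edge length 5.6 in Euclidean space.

For a regular n-simplex with edge a, V = (a^n / n!)·√((n+1)/2^n). With a=5.6, n=8: V ≈ 4.49764.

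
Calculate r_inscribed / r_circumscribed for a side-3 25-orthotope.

Ratio = (s/2)/(s√25/2) = 25^(-1/2) ≈ 0.2.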